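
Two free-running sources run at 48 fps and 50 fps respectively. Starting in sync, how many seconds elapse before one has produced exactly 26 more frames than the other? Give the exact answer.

The gap grows by |50 − 48| = 2 frames per second.
Time for a 26-frame gap: 26 ÷ (2) = 13 s.

13 seconds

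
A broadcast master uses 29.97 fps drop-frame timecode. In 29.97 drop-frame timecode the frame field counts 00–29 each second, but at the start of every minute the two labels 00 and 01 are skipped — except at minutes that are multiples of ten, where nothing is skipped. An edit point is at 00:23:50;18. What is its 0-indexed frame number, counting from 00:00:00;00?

As if non-drop at 30 labels/s: (0 × 3600 + 23 × 60 + 50) × 30 + 18 = 42918.
Minute boundaries passed: 23; those not divisible by 10: 23 − 2 = 21; dropped labels = 2 × 21 = 42.
Actual frame index = 42918 − 42 = 42876.

42876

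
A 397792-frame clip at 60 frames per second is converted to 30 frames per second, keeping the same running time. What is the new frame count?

Frames at target rate = 397792 × (30) / (60) = 198896.

198896 frames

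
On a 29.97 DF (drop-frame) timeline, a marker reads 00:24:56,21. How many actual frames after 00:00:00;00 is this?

As if non-drop at 30 labels/s: (0 × 3600 + 24 × 60 + 56) × 30 + 21 = 44901.
Minute boundaries passed: 24; those not divisible by 10: 24 − 2 = 22; dropped labels = 2 × 22 = 44.
Actual frame index = 44901 − 44 = 44857.

44857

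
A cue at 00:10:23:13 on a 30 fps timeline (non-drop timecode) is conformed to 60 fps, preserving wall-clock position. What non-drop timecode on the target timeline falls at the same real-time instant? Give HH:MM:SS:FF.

00:10:23:26

Source frame index: (0×3600 + 10×60 + 23) × 30 + 13 = 18703.
Real time: 18703 / (30) = 18703/30 s.
Target frame: (18703/30) × (60) = 37406.
At 60 labels/s: frame 37406 → 00:10:23:26.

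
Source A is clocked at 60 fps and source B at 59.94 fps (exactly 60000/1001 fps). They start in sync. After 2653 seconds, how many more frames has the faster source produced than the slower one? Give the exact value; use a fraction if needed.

A emits 60 × 2653 = 159180 frames; B emits 60000/1001 × 2653 = 22740000/143.
Difference = 22740/143 frames (≈ 159.0210); B is behind A.

22740/143 frames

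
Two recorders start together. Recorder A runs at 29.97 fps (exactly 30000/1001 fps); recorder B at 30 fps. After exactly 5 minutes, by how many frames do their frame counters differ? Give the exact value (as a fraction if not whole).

9000/1001 frames

5 min = 300 s.
A emits 30000/1001 × 300 = 9000000/1001 frames; B emits 30 × 300 = 9000.
Difference = 9000/1001 frames (≈ 8.9910); B is ahead of A.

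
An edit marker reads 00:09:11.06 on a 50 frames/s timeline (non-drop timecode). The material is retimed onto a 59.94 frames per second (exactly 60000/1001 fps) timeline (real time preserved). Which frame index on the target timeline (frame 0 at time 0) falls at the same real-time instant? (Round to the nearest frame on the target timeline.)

Source frame index: (0×3600 + 9×60 + 11) × 50 + 6 = 27556.
Real time: 27556 / (50) = 13778/25 s.
Target frame: (13778/25) × (60000/1001) = 33067200/1001 ≈ 33034.166 → 33034.

frame 33034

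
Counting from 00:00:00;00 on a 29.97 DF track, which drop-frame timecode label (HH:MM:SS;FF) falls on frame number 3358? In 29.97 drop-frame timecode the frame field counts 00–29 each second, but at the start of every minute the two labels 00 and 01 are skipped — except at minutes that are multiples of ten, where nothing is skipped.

Each 10-minute DF block holds 10 × 60 × 30 − 9 × 2 = 17982 frames. 3358 ÷ 17982 → 0 full blocks, remainder 3358.
Within the partial block the first minute is 1800 frames and each further minute 1798, so 1 further minute boundary passed. Total skipped labels = 18 × 0 + 2 × 1 = 2.
Non-drop label index = 3358 + 2 = 3360; at 30 labels/s that is 00:01:52:00, i.e. DF 00:01:52;00.

00:01:52;00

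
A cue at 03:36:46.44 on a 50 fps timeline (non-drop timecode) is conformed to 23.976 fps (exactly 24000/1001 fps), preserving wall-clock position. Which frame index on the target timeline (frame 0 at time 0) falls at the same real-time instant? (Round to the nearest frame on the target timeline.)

frame 311853

Source frame index: (3×3600 + 36×60 + 46) × 50 + 44 = 650344.
Real time: 650344 / (50) = 325172/25 s.
Target frame: (325172/25) × (24000/1001) = 312165120/1001 ≈ 311853.267 → 311853.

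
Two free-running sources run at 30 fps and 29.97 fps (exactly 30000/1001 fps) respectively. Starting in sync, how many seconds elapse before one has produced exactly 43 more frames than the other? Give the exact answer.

43043/30 seconds

The gap grows by |30000/1001 − 30| = 30/1001 frames per second.
Time for a 43-frame gap: 43 ÷ (30/1001) = 43043/30 s.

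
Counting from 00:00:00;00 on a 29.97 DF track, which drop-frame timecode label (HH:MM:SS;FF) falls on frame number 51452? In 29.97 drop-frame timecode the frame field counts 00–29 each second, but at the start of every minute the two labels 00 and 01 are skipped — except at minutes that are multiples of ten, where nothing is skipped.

Each 10-minute DF block holds 10 × 60 × 30 − 9 × 2 = 17982 frames. 51452 ÷ 17982 → 2 full blocks, remainder 15488.
Within the partial block the first minute is 1800 frames and each further minute 1798, so 8 further minute boundaries passed. Total skipped labels = 18 × 2 + 2 × 8 = 52.
Non-drop label index = 51452 + 52 = 51504; at 30 labels/s that is 00:28:36:24, i.e. DF 00:28:36;24.

00:28:36;24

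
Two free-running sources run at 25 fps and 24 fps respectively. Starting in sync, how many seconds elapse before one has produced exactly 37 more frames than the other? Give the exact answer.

The gap grows by |24 − 25| = 1 frame per second.
Time for a 37-frame gap: 37 ÷ (1) = 37 s.

37 seconds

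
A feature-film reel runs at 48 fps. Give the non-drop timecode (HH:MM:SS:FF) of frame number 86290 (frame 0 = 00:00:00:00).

00:29:57:34

86290 ÷ 48 = 1797 full seconds, remainder 34 frames.
1797 s = 0 h 29 min 57 s.
Timecode: 00:29:57:34.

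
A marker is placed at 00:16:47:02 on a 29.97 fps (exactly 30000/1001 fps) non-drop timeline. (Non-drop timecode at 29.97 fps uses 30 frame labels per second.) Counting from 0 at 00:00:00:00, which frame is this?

30212

Total seconds to the label: (0 × 3600 + 16 × 60 + 47) = 1007.
Frame index = 1007 × 30 + 2 = 30212.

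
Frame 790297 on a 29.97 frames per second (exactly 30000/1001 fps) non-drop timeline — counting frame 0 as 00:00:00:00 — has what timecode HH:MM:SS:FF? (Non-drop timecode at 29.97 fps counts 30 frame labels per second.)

07:19:03:07

790297 ÷ 30 = 26343 full seconds, remainder 7 frames.
26343 s = 7 h 19 min 3 s.
Timecode: 07:19:03:07.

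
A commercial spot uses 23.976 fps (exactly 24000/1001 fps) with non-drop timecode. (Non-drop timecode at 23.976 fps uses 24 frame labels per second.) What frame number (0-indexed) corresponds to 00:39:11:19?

56443

Total seconds to the label: (0 × 3600 + 39 × 60 + 11) = 2351.
Frame index = 2351 × 24 + 19 = 56443.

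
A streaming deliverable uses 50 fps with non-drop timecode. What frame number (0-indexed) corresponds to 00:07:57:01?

23851

Total seconds to the label: (0 × 3600 + 7 × 60 + 57) = 477.
Frame index = 477 × 50 + 1 = 23851.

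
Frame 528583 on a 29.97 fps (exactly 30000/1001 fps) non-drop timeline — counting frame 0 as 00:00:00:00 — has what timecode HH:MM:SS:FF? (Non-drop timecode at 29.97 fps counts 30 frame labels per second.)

04:53:39:13

528583 ÷ 30 = 17619 full seconds, remainder 13 frames.
17619 s = 4 h 53 min 39 s.
Timecode: 04:53:39:13.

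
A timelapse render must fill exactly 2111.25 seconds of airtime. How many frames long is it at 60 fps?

Frames = 2111.25 × 60 = 126675.

126675 frames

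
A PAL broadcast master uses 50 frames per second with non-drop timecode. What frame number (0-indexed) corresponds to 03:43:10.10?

Total seconds to the label: (3 × 3600 + 43 × 60 + 10) = 13390.
Frame index = 13390 × 50 + 10 = 669510.

frame 669510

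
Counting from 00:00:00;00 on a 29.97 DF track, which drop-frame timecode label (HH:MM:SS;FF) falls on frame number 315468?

02:55:26;04

Each 10-minute DF block holds 10 × 60 × 30 − 9 × 2 = 17982 frames. 315468 ÷ 17982 → 17 full blocks, remainder 9774.
Within the partial block the first minute is 1800 frames and each further minute 1798, so 5 further minute boundaries passed. Total skipped labels = 18 × 17 + 2 × 5 = 316.
Non-drop label index = 315468 + 316 = 315784; at 30 labels/s that is 02:55:26:04, i.e. DF 02:55:26;04.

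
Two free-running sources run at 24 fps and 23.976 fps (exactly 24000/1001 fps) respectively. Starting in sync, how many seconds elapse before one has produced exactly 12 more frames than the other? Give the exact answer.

The gap grows by |24000/1001 − 24| = 24/1001 frames per second.
Time for a 12-frame gap: 12 ÷ (24/1001) = 500.5 s.

500.5 seconds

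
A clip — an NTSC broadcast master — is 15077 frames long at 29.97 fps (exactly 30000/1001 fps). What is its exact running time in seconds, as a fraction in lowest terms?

Running time = 15077 ÷ (30000/1001) = 15077 × 1001/30000 = 15092077/30000 s.

15092077/30000 seconds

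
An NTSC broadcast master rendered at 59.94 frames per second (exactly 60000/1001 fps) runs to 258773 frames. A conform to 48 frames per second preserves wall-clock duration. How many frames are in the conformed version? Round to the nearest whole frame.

207225 frames

Frames at target rate = 258773 × (48) / (60000/1001) = 259031773/1250 ≈ 207225.418.
Nearest whole frame: 207225.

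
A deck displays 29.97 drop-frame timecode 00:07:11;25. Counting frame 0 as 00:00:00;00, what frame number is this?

12941

Complete 10-minute blocks: 0, each 17982 frames → 0.
Remaining 7 whole minutes in the current block: 1800 + 6 × 1798 = 12588 frames.
Within the current minute: 11 × 30 + 25 − 2 = 353 (labels ;00/;01 skipped at this minute). Total = 0 + 12588 + 353 = 12941.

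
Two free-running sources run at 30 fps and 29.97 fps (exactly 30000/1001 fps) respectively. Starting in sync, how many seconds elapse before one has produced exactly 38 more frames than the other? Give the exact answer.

The gap grows by |30000/1001 − 30| = 30/1001 frames per second.
Time for a 38-frame gap: 38 ÷ (30/1001) = 19019/15 s.

19019/15 seconds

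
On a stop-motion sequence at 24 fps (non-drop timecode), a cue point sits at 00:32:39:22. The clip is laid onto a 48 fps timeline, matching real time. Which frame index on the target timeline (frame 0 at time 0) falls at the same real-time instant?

frame 94076

Source frame index: (0×3600 + 32×60 + 39) × 24 + 22 = 47038.
Real time: 47038 / (24) = 23519/12 s.
Target frame: (23519/12) × (48) = 94076.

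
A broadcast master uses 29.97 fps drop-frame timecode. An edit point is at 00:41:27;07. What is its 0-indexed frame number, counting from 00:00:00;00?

74543

Complete 10-minute blocks: 4, each 17982 frames → 71928.
Remaining 1 whole minute in the current block: 1800 + 0 × 1798 = 1800 frames.
Within the current minute: 27 × 30 + 7 − 2 = 815 (labels ;00/;01 skipped at this minute). Total = 71928 + 1800 + 815 = 74543.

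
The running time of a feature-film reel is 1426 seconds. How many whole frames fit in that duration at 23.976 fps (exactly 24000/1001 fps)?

34189 frames

Frames = 1426 × 24000/1001 = 34224000/1001 ≈ 34189.8102.
Complete frames: 34189.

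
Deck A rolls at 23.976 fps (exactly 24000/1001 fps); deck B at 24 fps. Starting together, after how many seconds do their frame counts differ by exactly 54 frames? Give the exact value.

2252.25 seconds

The gap grows by |24 − 24000/1001| = 24/1001 frames per second.
Time for a 54-frame gap: 54 ÷ (24/1001) = 2252.25 s.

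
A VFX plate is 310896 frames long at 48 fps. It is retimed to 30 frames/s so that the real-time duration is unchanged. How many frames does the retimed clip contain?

Target frames = source frames × (target rate / source rate) = 310896 × (30)/(48) = 310896 × 5/8 = 194310.

194310 frames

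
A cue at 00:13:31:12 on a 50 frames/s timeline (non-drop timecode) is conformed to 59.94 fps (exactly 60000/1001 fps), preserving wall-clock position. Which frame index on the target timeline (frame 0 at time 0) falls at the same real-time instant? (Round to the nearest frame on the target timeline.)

frame 48626

Source frame index: (0×3600 + 13×60 + 31) × 50 + 12 = 40562.
Real time: 40562 / (50) = 20281/25 s.
Target frame: (20281/25) × (60000/1001) = 48674400/1001 ≈ 48625.774 → 48626.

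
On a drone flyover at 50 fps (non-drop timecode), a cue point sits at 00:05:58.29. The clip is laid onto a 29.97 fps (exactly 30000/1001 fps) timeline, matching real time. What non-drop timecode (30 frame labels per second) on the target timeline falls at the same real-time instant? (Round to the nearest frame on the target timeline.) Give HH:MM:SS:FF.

Source frame index: (0×3600 + 5×60 + 58) × 50 + 29 = 17929.
Real time: 17929 / (50) = 17929/50 s.
Target frame: (17929/50) × (30000/1001) = 10757400/1001 ≈ 10746.653 → 10747.
At 30 labels/s: frame 10747 → 00:05:58:07.

00:05:58:07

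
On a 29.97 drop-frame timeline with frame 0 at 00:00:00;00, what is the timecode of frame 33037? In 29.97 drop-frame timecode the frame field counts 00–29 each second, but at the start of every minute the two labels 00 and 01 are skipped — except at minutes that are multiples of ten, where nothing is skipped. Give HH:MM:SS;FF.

Each 10-minute DF block holds 10 × 60 × 30 − 9 × 2 = 17982 frames. 33037 ÷ 17982 → 1 full block, remainder 15055.
Within the partial block the first minute is 1800 frames and each further minute 1798, so 8 further minute boundaries passed. Total skipped labels = 18 × 1 + 2 × 8 = 34.
Non-drop label index = 33037 + 34 = 33071; at 30 labels/s that is 00:18:22:11, i.e. DF 00:18:22;11.

00:18:22;11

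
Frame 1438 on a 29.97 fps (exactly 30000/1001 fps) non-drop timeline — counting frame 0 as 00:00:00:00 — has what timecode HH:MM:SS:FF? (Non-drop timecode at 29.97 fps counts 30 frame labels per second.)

00:00:47:28

1438 ÷ 30 = 47 full seconds, remainder 28 frames.
47 s = 0 h 0 min 47 s.
Timecode: 00:00:47:28.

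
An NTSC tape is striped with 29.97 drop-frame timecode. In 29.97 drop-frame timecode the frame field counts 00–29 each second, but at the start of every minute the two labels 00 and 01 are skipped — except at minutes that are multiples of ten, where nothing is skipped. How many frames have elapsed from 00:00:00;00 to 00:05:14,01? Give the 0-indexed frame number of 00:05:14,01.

As if non-drop at 30 labels/s: (0 × 3600 + 5 × 60 + 14) × 30 + 1 = 9421.
Minute boundaries passed: 5; those not divisible by 10: 5 − 0 = 5; dropped labels = 2 × 5 = 10.
Actual frame index = 9421 − 10 = 9411.

9411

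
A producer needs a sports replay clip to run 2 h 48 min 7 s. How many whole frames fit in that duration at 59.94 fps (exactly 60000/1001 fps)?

2 h 48 min 7 s = 10087 s.
Frames = 10087 × 60000/1001 = 7860000/13 ≈ 604615.3846.
Complete frames: 604615.

604615 frames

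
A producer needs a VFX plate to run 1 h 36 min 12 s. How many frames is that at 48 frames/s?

277056 frames

1 h 36 min 12 s = 5772 s.
Frames = 5772 × 48 = 277056.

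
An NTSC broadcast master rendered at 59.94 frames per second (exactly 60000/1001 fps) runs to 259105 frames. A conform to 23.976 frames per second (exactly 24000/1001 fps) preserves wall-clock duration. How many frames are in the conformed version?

Target frames = source frames × (target rate / source rate) = 259105 × (24000/1001)/(60000/1001) = 259105 × 2/5 = 103642.

103642 frames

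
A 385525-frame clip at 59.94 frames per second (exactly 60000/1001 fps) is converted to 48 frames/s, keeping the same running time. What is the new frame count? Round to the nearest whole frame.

Frames at target rate = 385525 × (48) / (60000/1001) = 15436421/50 ≈ 308728.420.
Nearest whole frame: 308728.

308728 frames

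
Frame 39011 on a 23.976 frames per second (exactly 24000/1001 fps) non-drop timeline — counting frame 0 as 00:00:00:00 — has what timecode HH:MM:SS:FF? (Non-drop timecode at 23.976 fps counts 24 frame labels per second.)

00:27:05:11

39011 ÷ 24 = 1625 full seconds, remainder 11 frames.
1625 s = 0 h 27 min 5 s.
Timecode: 00:27:05:11.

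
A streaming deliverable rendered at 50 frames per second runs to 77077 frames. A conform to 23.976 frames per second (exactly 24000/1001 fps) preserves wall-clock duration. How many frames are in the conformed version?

Target frames = source frames × (target rate / source rate) = 77077 × (24000/1001)/(50) = 77077 × 480/1001 = 36960.

36960 frames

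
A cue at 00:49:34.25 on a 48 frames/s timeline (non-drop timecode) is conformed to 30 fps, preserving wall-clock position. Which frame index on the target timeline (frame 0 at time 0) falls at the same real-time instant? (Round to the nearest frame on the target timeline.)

frame 89236

Source frame index: (0×3600 + 49×60 + 34) × 48 + 25 = 142777.
Real time: 142777 / (48) = 142777/48 s.
Target frame: (142777/48) × (30) = 713885/8 ≈ 89235.625 → 89236.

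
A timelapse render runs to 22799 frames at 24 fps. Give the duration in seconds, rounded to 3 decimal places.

949.958 seconds

Running time = 22799 × 1/24 = 22799/24 s ≈ 949.958 s.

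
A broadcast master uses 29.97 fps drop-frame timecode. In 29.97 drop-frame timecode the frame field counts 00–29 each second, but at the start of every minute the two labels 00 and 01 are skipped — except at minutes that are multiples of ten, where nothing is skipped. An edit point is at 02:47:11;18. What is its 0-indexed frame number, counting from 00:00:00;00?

300646

Complete 10-minute blocks: 16, each 17982 frames → 287712.
Remaining 7 whole minutes in the current block: 1800 + 6 × 1798 = 12588 frames.
Within the current minute: 11 × 30 + 18 − 2 = 346 (labels ;00/;01 skipped at this minute). Total = 287712 + 12588 + 346 = 300646.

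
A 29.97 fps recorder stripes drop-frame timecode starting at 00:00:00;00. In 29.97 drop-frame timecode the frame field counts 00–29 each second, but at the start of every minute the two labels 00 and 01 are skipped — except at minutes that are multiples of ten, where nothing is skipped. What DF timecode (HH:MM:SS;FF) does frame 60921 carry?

00:33:52;21

Ten DF minutes hold 17982 frames, so frame 60921 lies in block 3 (frames 53946–71927) with 6975 frames into that block.
The block's first minute is 1800 frames and the rest 1798 each; 6975 frames reaches minute 3, so 3 × 18 + 3 × 2 = 60 labels have been skipped so far.
Adding those back, label number 60921 + 60 = 60981 at 30 labels/s is 2032 s + 21 f = 0 h 33 min 52 s frame 21, i.e. 00:33:52;21.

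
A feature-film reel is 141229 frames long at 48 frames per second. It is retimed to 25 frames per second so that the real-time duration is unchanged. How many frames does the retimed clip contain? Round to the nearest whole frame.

73557 frames

Frames at target rate = 141229 × (25) / (48) = 3530725/48 ≈ 73556.771.
Nearest whole frame: 73557.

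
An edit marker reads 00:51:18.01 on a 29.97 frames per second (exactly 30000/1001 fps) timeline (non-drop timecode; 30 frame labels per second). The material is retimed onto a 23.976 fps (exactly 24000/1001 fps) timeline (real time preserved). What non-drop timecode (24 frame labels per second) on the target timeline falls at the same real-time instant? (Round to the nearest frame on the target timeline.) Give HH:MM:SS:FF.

Source frame index: (0×3600 + 51×60 + 18) × 30 + 1 = 92341.
Real time: 92341 / (30000/1001) = 92433341/30000 s.
Target frame: (92433341/30000) × (24000/1001) = 369364/5 ≈ 73872.800 → 73873.
At 24 labels/s: frame 73873 → 00:51:18:01.

00:51:18:01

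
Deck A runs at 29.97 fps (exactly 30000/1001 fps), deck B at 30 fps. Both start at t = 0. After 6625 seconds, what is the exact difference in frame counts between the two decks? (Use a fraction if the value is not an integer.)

198750/1001 frames

A emits 30000/1001 × 6625 = 198750000/1001 frames; B emits 30 × 6625 = 198750.
Difference = 198750/1001 frames (≈ 198.5514); B is ahead of A.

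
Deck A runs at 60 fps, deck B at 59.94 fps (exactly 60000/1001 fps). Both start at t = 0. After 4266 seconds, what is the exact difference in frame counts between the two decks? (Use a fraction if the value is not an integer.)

255960/1001 frames

A emits 60 × 4266 = 255960 frames; B emits 60000/1001 × 4266 = 255960000/1001.
Difference = 255960/1001 frames (≈ 255.7043); B is behind A.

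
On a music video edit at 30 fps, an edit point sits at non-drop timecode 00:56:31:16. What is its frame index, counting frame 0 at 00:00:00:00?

Total seconds to the label: (0 × 3600 + 56 × 60 + 31) = 3391.
Frame index = 3391 × 30 + 16 = 101746.

frame 101746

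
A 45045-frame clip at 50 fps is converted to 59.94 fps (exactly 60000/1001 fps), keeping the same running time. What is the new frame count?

54000 frames

Target frames = source frames × (target rate / source rate) = 45045 × (60000/1001)/(50) = 45045 × 1200/1001 = 54000.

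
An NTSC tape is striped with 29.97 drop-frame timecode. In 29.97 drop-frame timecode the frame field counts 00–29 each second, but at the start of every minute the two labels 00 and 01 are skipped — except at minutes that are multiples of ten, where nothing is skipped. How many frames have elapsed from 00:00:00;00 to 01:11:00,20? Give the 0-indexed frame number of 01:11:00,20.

127692

As if non-drop at 30 labels/s: (1 × 3600 + 11 × 60 + 0) × 30 + 20 = 127820.
Minute boundaries passed: 71; those not divisible by 10: 71 − 7 = 64; dropped labels = 2 × 64 = 128.
Actual frame index = 127820 − 128 = 127692.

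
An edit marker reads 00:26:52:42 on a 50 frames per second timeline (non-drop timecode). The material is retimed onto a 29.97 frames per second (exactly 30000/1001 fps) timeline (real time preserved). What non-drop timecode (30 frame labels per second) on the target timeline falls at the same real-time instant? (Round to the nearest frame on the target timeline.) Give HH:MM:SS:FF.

Source frame index: (0×3600 + 26×60 + 52) × 50 + 42 = 80642.
Real time: 80642 / (50) = 40321/25 s.
Target frame: (40321/25) × (30000/1001) = 48385200/1001 ≈ 48336.863 → 48337.
At 30 labels/s: frame 48337 → 00:26:51:07.

00:26:51:07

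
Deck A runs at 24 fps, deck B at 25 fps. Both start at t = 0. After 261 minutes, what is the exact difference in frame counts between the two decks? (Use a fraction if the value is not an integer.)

15660 frames

261 min = 15660 s.
A emits 24 × 15660 = 375840 frames; B emits 25 × 15660 = 391500.
Difference = 15660 frames; B is ahead of A.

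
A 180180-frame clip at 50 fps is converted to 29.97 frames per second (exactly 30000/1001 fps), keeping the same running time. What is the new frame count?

Target frames = source frames × (target rate / source rate) = 180180 × (30000/1001)/(50) = 180180 × 600/1001 = 108000.

108000 frames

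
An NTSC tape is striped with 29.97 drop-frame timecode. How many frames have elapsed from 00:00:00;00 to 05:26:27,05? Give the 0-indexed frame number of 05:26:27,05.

As if non-drop at 30 labels/s: (5 × 3600 + 26 × 60 + 27) × 30 + 5 = 587615.
Minute boundaries passed: 326; those not divisible by 10: 326 − 32 = 294; dropped labels = 2 × 294 = 588.
Actual frame index = 587615 − 588 = 587027.

587027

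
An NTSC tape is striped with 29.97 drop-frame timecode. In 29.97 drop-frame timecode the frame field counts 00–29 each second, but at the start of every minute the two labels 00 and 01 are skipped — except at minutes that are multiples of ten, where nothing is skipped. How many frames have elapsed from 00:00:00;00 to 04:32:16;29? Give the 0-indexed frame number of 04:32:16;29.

489619

Complete 10-minute blocks: 27, each 17982 frames → 485514.
Remaining 2 whole minutes in the current block: 1800 + 1 × 1798 = 3598 frames.
Within the current minute: 16 × 30 + 29 − 2 = 507 (labels ;00/;01 skipped at this minute). Total = 485514 + 3598 + 507 = 489619.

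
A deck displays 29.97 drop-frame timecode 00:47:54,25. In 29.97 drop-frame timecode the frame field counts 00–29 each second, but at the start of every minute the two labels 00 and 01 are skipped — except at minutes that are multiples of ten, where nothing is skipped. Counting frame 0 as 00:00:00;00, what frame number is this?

86159

As if non-drop at 30 labels/s: (0 × 3600 + 47 × 60 + 54) × 30 + 25 = 86245.
Minute boundaries passed: 47; those not divisible by 10: 47 − 4 = 43; dropped labels = 2 × 43 = 86.
Actual frame index = 86245 − 86 = 86159.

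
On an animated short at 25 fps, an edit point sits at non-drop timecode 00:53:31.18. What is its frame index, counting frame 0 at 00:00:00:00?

frame 80293

Total seconds to the label: (0 × 3600 + 53 × 60 + 31) = 3211.
Frame index = 3211 × 25 + 18 = 80293.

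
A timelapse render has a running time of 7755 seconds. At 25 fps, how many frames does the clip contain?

Frames = 7755 × 25 = 193875.

193875 frames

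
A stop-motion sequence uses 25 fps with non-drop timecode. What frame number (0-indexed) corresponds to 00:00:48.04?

Total seconds to the label: (0 × 3600 + 0 × 60 + 48) = 48.
Frame index = 48 × 25 + 4 = 1204.

1204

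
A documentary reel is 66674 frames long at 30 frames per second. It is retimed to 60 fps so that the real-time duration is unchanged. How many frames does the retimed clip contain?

Target frames = source frames × (target rate / source rate) = 66674 × (60)/(30) = 66674 × 2 = 133348.

133348 frames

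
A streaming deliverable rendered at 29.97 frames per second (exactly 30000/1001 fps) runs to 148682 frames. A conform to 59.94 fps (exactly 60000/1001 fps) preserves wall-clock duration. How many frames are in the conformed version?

Frames at target rate = 148682 × (60000/1001) / (30000/1001) = 297364.

297364 frames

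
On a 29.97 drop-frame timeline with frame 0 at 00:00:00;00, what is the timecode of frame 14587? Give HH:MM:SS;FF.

00:08:06;23

Each 10-minute DF block holds 10 × 60 × 30 − 9 × 2 = 17982 frames. 14587 ÷ 17982 → 0 full blocks, remainder 14587.
Within the partial block the first minute is 1800 frames and each further minute 1798, so 8 further minute boundaries passed. Total skipped labels = 18 × 0 + 2 × 8 = 16.
Non-drop label index = 14587 + 16 = 14603; at 30 labels/s that is 00:08:06:23, i.e. DF 00:08:06;23.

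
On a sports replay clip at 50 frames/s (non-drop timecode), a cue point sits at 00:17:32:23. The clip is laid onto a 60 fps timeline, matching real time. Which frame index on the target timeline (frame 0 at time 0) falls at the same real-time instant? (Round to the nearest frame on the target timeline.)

frame 63148

Source frame index: (0×3600 + 17×60 + 32) × 50 + 23 = 52623.
Real time: 52623 / (50) = 52623/50 s.
Target frame: (52623/50) × (60) = 315738/5 ≈ 63147.600 → 63148.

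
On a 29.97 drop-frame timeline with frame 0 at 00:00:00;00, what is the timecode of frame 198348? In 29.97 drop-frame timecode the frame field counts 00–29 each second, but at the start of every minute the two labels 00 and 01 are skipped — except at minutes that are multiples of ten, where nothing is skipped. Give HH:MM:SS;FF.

01:50:18;06

Each 10-minute DF block holds 10 × 60 × 30 − 9 × 2 = 17982 frames. 198348 ÷ 17982 → 11 full blocks, remainder 546.
Within the partial block the first minute is 1800 frames and each further minute 1798, so 0 further minute boundaries passed. Total skipped labels = 18 × 11 + 2 × 0 = 198.
Non-drop label index = 198348 + 198 = 198546; at 30 labels/s that is 01:50:18:06, i.e. DF 01:50:18;06.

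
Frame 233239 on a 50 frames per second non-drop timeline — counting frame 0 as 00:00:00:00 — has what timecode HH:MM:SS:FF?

233239 ÷ 50 = 4664 full seconds, remainder 39 frames.
4664 s = 1 h 17 min 44 s.
Timecode: 01:17:44:39.

01:17:44:39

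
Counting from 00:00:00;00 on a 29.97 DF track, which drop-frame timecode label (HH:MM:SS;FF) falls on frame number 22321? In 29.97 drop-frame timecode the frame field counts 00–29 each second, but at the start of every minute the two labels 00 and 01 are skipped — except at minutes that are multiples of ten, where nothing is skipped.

00:12:24;23

Ten DF minutes hold 17982 frames, so frame 22321 lies in block 1 (frames 17982–35963) with 4339 frames into that block.
The block's first minute is 1800 frames and the rest 1798 each; 4339 frames reaches minute 2, so 1 × 18 + 2 × 2 = 22 labels have been skipped so far.
Adding those back, label number 22321 + 22 = 22343 at 30 labels/s is 744 s + 23 f = 0 h 12 min 24 s frame 23, i.e. 00:12:24;23.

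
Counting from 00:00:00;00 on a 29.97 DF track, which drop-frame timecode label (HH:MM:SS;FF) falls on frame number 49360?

Ten DF minutes hold 17982 frames, so frame 49360 lies in block 2 (frames 35964–53945) with 13396 frames into that block.
The block's first minute is 1800 frames and the rest 1798 each; 13396 frames reaches minute 7, so 2 × 18 + 7 × 2 = 50 labels have been skipped so far.
Adding those back, label number 49360 + 50 = 49410 at 30 labels/s is 1647 s + 0 f = 0 h 27 min 27 s frame 0, i.e. 00:27:27;00.

00:27:27;00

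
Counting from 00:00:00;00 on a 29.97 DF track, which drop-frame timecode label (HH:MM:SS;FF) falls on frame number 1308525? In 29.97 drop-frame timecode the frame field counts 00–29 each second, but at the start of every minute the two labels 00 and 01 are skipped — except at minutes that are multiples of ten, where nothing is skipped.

12:07:41;05

Ten DF minutes hold 17982 frames, so frame 1308525 lies in block 72 (frames 1294704–1312685) with 13821 frames into that block.
The block's first minute is 1800 frames and the rest 1798 each; 13821 frames reaches minute 7, so 72 × 18 + 7 × 2 = 1310 labels have been skipped so far.
Adding those back, label number 1308525 + 1310 = 1309835 at 30 labels/s is 43661 s + 5 f = 12 h 7 min 41 s frame 5, i.e. 12:07:41;05.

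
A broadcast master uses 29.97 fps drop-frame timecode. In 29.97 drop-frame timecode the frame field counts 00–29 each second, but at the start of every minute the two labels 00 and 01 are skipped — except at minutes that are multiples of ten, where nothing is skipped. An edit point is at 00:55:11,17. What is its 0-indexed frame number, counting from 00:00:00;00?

Complete 10-minute blocks: 5, each 17982 frames → 89910.
Remaining 5 whole minutes in the current block: 1800 + 4 × 1798 = 8992 frames.
Within the current minute: 11 × 30 + 17 − 2 = 345 (labels ;00/;01 skipped at this minute). Total = 89910 + 8992 + 345 = 99247.

99247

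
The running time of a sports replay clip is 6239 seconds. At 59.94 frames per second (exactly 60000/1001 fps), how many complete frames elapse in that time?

Frames = 6239 × 60000/1001 = 374340000/1001 ≈ 373966.0340.
Complete frames: 373966.

373966 frames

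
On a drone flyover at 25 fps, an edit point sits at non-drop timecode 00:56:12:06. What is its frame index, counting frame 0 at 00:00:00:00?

frame 84306

Total seconds to the label: (0 × 3600 + 56 × 60 + 12) = 3372.
Frame index = 3372 × 25 + 6 = 84306.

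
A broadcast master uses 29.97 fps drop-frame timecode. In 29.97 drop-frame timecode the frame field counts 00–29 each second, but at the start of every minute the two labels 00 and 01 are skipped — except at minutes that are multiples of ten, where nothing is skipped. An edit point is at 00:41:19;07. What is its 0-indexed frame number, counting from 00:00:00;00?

74303

As if non-drop at 30 labels/s: (0 × 3600 + 41 × 60 + 19) × 30 + 7 = 74377.
Minute boundaries passed: 41; those not divisible by 10: 41 − 4 = 37; dropped labels = 2 × 37 = 74.
Actual frame index = 74377 − 74 = 74303.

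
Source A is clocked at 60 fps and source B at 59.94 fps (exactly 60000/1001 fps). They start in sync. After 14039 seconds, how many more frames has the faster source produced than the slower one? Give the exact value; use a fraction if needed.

A emits 60 × 14039 = 842340 frames; B emits 60000/1001 × 14039 = 842340000/1001.
Difference = 842340/1001 frames (≈ 841.4985); B is behind A.

842340/1001 frames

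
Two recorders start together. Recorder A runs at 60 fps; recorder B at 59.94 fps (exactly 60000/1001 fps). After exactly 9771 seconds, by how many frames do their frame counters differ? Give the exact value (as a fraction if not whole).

A emits 60 × 9771 = 586260 frames; B emits 60000/1001 × 9771 = 586260000/1001.
Difference = 586260/1001 frames (≈ 585.6743); B is behind A.

586260/1001 frames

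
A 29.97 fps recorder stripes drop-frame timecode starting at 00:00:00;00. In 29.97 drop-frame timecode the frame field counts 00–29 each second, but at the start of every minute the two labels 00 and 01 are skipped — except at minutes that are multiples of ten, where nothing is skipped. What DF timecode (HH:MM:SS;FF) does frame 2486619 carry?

Each 10-minute DF block holds 10 × 60 × 30 − 9 × 2 = 17982 frames. 2486619 ÷ 17982 → 138 full blocks, remainder 5103.
Within the partial block the first minute is 1800 frames and each further minute 1798, so 2 further minute boundaries passed. Total skipped labels = 18 × 138 + 2 × 2 = 2488.
Non-drop label index = 2486619 + 2488 = 2489107; at 30 labels/s that is 23:02:50:07, i.e. DF 23:02:50;07.

23:02:50;07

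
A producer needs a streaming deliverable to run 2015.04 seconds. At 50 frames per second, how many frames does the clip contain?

Frames = 2015.04 × 50 = 100752.

100752 frames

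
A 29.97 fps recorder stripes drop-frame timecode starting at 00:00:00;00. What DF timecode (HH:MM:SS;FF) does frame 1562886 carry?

Each 10-minute DF block holds 10 × 60 × 30 − 9 × 2 = 17982 frames. 1562886 ÷ 17982 → 86 full blocks, remainder 16434.
Within the partial block the first minute is 1800 frames and each further minute 1798, so 9 further minute boundaries passed. Total skipped labels = 18 × 86 + 2 × 9 = 1566.
Non-drop label index = 1562886 + 1566 = 1564452; at 30 labels/s that is 14:29:08:12, i.e. DF 14:29:08;12.

14:29:08;12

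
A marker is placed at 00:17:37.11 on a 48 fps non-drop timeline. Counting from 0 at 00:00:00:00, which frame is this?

frame 50747

Total seconds to the label: (0 × 3600 + 17 × 60 + 37) = 1057.
Frame index = 1057 × 48 + 11 = 50747.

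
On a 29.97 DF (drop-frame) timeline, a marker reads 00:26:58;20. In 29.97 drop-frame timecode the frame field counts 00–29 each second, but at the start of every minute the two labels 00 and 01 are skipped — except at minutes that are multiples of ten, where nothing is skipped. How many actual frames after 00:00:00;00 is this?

48512

As if non-drop at 30 labels/s: (0 × 3600 + 26 × 60 + 58) × 30 + 20 = 48560.
Minute boundaries passed: 26; those not divisible by 10: 26 − 2 = 24; dropped labels = 2 × 24 = 48.
Actual frame index = 48560 − 48 = 48512.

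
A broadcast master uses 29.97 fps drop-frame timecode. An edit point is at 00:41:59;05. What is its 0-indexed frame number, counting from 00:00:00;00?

As if non-drop at 30 labels/s: (0 × 3600 + 41 × 60 + 59) × 30 + 5 = 75575.
Minute boundaries passed: 41; those not divisible by 10: 41 − 4 = 37; dropped labels = 2 × 37 = 74.
Actual frame index = 75575 − 74 = 75501.

75501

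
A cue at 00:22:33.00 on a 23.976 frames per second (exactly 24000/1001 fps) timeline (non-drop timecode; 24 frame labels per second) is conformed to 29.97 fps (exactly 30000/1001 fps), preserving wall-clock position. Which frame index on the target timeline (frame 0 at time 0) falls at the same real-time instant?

Source frame index: (0×3600 + 22×60 + 33) × 24 + 0 = 32472.
Real time: 32472 / (24000/1001) = 1354353/1000 s.
Target frame: (1354353/1000) × (30000/1001) = 40590.

frame 40590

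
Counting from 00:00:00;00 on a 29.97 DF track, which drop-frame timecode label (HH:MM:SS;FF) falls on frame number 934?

00:00:31;04

Ten DF minutes hold 17982 frames, so frame 934 lies in block 0 (frames 0–17981) with 934 frames into that block.
The block's first minute is 1800 frames and the rest 1798 each; 934 frames reaches minute 0, so 0 × 18 + 0 × 2 = 0 labels have been skipped so far.
Adding those back, label number 934 + 0 = 934 at 30 labels/s is 31 s + 4 f = 0 h 0 min 31 s frame 4, i.e. 00:00:31;04.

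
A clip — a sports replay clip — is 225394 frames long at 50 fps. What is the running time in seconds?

Running time = 225394 / (50) = 4507.88 s.

4507.88 seconds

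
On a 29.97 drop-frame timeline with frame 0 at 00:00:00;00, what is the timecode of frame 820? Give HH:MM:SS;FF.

00:00:27;10

Each 10-minute DF block holds 10 × 60 × 30 − 9 × 2 = 17982 frames. 820 ÷ 17982 → 0 full blocks, remainder 820.
Within the partial block the first minute is 1800 frames and each further minute 1798, so 0 further minute boundaries passed. Total skipped labels = 18 × 0 + 2 × 0 = 0.
Non-drop label index = 820 + 0 = 820; at 30 labels/s that is 00:00:27:10, i.e. DF 00:00:27;10.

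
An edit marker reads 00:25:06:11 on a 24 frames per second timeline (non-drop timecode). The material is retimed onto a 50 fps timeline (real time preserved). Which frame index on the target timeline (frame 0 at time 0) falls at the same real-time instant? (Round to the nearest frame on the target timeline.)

Source frame index: (0×3600 + 25×60 + 6) × 24 + 11 = 36155.
Real time: 36155 / (24) = 36155/24 s.
Target frame: (36155/24) × (50) = 903875/12 ≈ 75322.917 → 75323.

frame 75323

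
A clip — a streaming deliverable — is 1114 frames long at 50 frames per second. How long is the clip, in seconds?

22.28 seconds

Running time = 1114 / (50) = 22.28 s.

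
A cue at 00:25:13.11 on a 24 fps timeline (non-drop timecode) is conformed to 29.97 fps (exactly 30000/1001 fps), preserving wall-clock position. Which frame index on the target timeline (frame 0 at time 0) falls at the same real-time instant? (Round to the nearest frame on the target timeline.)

Source frame index: (0×3600 + 25×60 + 13) × 24 + 11 = 36323.
Real time: 36323 / (24) = 36323/24 s.
Target frame: (36323/24) × (30000/1001) = 6486250/143 ≈ 45358.392 → 45358.

frame 45358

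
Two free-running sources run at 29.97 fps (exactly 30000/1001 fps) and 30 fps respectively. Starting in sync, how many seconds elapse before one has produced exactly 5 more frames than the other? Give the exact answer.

1001/6 seconds

The gap grows by |30 − 30000/1001| = 30/1001 frames per second.
Time for a 5-frame gap: 5 ÷ (30/1001) = 1001/6 s.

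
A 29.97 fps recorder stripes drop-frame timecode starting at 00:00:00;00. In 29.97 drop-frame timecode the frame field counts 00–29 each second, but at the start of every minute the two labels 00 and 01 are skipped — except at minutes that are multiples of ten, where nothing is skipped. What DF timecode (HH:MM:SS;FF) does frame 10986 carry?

Ten DF minutes hold 17982 frames, so frame 10986 lies in block 0 (frames 0–17981) with 10986 frames into that block.
The block's first minute is 1800 frames and the rest 1798 each; 10986 frames reaches minute 6, so 0 × 18 + 6 × 2 = 12 labels have been skipped so far.
Adding those back, label number 10986 + 12 = 10998 at 30 labels/s is 366 s + 18 f = 0 h 6 min 6 s frame 18, i.e. 00:06:06;18.

00:06:06;18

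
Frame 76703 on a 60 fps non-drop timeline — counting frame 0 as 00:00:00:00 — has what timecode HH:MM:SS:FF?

00:21:18:23

76703 ÷ 60 = 1278 full seconds, remainder 23 frames.
1278 s = 0 h 21 min 18 s.
Timecode: 00:21:18:23.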